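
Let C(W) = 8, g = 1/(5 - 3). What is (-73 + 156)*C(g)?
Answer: 664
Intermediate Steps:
g = ½ (g = 1/2 = ½ ≈ 0.50000)
(-73 + 156)*C(g) = (-73 + 156)*8 = 83*8 = 664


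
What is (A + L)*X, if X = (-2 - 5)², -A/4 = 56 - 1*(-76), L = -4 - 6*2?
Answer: -26656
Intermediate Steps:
L = -16 (L = -4 - 12 = -16)
A = -528 (A = -4*(56 - 1*(-76)) = -4*(56 + 76) = -4*132 = -528)
X = 49 (X = (-7)² = 49)
(A + L)*X = (-528 - 16)*49 = -544*49 = -26656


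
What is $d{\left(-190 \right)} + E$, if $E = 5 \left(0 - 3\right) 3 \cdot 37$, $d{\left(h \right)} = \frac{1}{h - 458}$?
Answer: $- \frac{1078921}{648} \approx -1665.0$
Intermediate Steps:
$d{\left(h \right)} = \frac{1}{-458 + h}$
$E = -1665$ ($E = 5 \left(\left(-3\right) 3\right) 37 = 5 \left(-9\right) 37 = \left(-45\right) 37 = -1665$)
$d{\left(-190 \right)} + E = \frac{1}{-458 - 190} - 1665 = \frac{1}{-648} - 1665 = - \frac{1}{648} - 1665 = - \frac{1078921}{648}$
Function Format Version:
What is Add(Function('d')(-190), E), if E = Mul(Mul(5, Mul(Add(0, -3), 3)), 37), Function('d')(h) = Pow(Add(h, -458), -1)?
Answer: Rational(-1078921, 648) ≈ -1665.0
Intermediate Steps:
Function('d')(h) = Pow(Add(-458, h), -1)
E = -1665 (E = Mul(Mul(5, Mul(-3, 3)), 37) = Mul(Mul(5, -9), 37) = Mul(-45, 37) = -1665)
Add(Function('d')(-190), E) = Add(Pow(Add(-458, -190), -1), -1665) = Add(Pow(-648, -1), -1665) = Add(Rational(-1, 648), -1665) = Rational(-1078921, 648)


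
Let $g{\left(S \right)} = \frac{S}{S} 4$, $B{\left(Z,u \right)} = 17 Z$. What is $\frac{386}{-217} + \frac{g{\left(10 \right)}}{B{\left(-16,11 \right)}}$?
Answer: $- \frac{26465}{14756} \approx -1.7935$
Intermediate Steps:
$g{\left(S \right)} = 4$ ($g{\left(S \right)} = 1 \cdot 4 = 4$)
$\frac{386}{-217} + \frac{g{\left(10 \right)}}{B{\left(-16,11 \right)}} = \frac{386}{-217} + \frac{4}{17 \left(-16\right)} = 386 \left(- \frac{1}{217}\right) + \frac{4}{-272} = - \frac{386}{217} + 4 \left(- \frac{1}{272}\right) = - \frac{386}{217} - \frac{1}{68} = - \frac{26465}{14756}$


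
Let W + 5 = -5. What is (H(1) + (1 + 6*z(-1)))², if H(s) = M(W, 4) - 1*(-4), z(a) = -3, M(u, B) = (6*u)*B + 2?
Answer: 63001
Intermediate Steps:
W = -10 (W = -5 - 5 = -10)
M(u, B) = 2 + 6*B*u (M(u, B) = 6*B*u + 2 = 2 + 6*B*u)
H(s) = -234 (H(s) = (2 + 6*4*(-10)) - 1*(-4) = (2 - 240) + 4 = -238 + 4 = -234)
(H(1) + (1 + 6*z(-1)))² = (-234 + (1 + 6*(-3)))² = (-234 + (1 - 18))² = (-234 - 17)² = (-251)² = 63001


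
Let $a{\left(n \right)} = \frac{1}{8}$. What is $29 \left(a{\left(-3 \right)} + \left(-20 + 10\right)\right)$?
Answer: $- \frac{2291}{8} \approx -286.38$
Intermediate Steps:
$a{\left(n \right)} = \frac{1}{8}$
$29 \left(a{\left(-3 \right)} + \left(-20 + 10\right)\right) = 29 \left(\frac{1}{8} + \left(-20 + 10\right)\right) = 29 \left(\frac{1}{8} - 10\right) = 29 \left(- \frac{79}{8}\right) = - \frac{2291}{8}$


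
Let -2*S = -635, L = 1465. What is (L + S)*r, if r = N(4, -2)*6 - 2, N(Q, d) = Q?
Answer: 39215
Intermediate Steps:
S = 635/2 (S = -1/2*(-635) = 635/2 ≈ 317.50)
r = 22 (r = 4*6 - 2 = 24 - 2 = 22)
(L + S)*r = (1465 + 635/2)*22 = (3565/2)*22 = 39215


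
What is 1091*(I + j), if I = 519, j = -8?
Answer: 557501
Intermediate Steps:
1091*(I + j) = 1091*(519 - 8) = 1091*511 = 557501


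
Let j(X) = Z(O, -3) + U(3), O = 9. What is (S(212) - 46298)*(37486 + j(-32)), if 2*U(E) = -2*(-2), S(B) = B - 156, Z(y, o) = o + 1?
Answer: -1733427612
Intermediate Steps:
Z(y, o) = 1 + o
S(B) = -156 + B
U(E) = 2 (U(E) = (-2*(-2))/2 = (½)*4 = 2)
j(X) = 0 (j(X) = (1 - 3) + 2 = -2 + 2 = 0)
(S(212) - 46298)*(37486 + j(-32)) = ((-156 + 212) - 46298)*(37486 + 0) = (56 - 46298)*37486 = -46242*37486 = -1733427612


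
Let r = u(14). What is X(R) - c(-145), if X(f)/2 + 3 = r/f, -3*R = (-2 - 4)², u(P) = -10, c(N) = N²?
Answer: -63088/3 ≈ -21029.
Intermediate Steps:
r = -10
R = -12 (R = -(-2 - 4)²/3 = -⅓*(-6)² = -⅓*36 = -12)
X(f) = -6 - 20/f (X(f) = -6 + 2*(-10/f) = -6 - 20/f)
X(R) - c(-145) = (-6 - 20/(-12)) - 1*(-145)² = (-6 - 20*(-1/12)) - 1*21025 = (-6 + 5/3) - 21025 = -13/3 - 21025 = -63088/3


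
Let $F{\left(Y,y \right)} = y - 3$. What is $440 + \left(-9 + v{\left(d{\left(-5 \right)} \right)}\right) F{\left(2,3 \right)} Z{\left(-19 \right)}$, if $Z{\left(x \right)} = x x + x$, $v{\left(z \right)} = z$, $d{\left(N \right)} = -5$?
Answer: $440$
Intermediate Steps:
$F{\left(Y,y \right)} = -3 + y$
$Z{\left(x \right)} = x + x^{2}$ ($Z{\left(x \right)} = x^{2} + x = x + x^{2}$)
$440 + \left(-9 + v{\left(d{\left(-5 \right)} \right)}\right) F{\left(2,3 \right)} Z{\left(-19 \right)} = 440 + \left(-9 - 5\right) \left(-3 + 3\right) \left(- 19 \left(1 - 19\right)\right) = 440 + \left(-14\right) 0 \left(\left(-19\right) \left(-18\right)\right) = 440 + 0 \cdot 342 = 440 + 0 = 440$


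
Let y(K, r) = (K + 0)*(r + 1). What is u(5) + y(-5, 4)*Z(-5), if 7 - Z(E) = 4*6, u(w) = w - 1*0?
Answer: 430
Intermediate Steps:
y(K, r) = K*(1 + r)
u(w) = w (u(w) = w + 0 = w)
Z(E) = -17 (Z(E) = 7 - 4*6 = 7 - 1*24 = 7 - 24 = -17)
u(5) + y(-5, 4)*Z(-5) = 5 - 5*(1 + 4)*(-17) = 5 - 5*5*(-17) = 5 - 25*(-17) = 5 + 425 = 430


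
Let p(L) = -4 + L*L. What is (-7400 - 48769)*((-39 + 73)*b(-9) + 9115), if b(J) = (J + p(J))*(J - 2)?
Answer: 916509573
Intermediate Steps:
p(L) = -4 + L**2
b(J) = (-2 + J)*(-4 + J + J**2) (b(J) = (J + (-4 + J**2))*(J - 2) = (-4 + J + J**2)*(-2 + J) = (-2 + J)*(-4 + J + J**2))
(-7400 - 48769)*((-39 + 73)*b(-9) + 9115) = (-7400 - 48769)*((-39 + 73)*(8 + (-9)**3 - 1*(-9)**2 - 6*(-9)) + 9115) = -56169*(34*(8 - 729 - 1*81 + 54) + 9115) = -56169*(34*(8 - 729 - 81 + 54) + 9115) = -56169*(34*(-748) + 9115) = -56169*(-25432 + 9115) = -56169*(-16317) = 916509573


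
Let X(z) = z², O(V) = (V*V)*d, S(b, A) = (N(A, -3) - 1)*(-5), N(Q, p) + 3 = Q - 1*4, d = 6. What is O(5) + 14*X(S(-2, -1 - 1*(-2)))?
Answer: 17300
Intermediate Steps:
N(Q, p) = -7 + Q (N(Q, p) = -3 + (Q - 1*4) = -3 + (Q - 4) = -3 + (-4 + Q) = -7 + Q)
S(b, A) = 40 - 5*A (S(b, A) = ((-7 + A) - 1)*(-5) = (-8 + A)*(-5) = 40 - 5*A)
O(V) = 6*V² (O(V) = (V*V)*6 = V²*6 = 6*V²)
O(5) + 14*X(S(-2, -1 - 1*(-2))) = 6*5² + 14*(40 - 5*(-1 - 1*(-2)))² = 6*25 + 14*(40 - 5*(-1 + 2))² = 150 + 14*(40 - 5*1)² = 150 + 14*(40 - 5)² = 150 + 14*35² = 150 + 14*1225 = 150 + 17150 = 17300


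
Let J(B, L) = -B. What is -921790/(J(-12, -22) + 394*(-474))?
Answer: 460895/93372 ≈ 4.9361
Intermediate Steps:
-921790/(J(-12, -22) + 394*(-474)) = -921790/(-1*(-12) + 394*(-474)) = -921790/(12 - 186756) = -921790/(-186744) = -921790*(-1/186744) = 460895/93372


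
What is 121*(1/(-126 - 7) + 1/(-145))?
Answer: -33638/19285 ≈ -1.7443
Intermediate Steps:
121*(1/(-126 - 7) + 1/(-145)) = 121*(1/(-133) - 1/145) = 121*(-1/133 - 1/145) = 121*(-278/19285) = -33638/19285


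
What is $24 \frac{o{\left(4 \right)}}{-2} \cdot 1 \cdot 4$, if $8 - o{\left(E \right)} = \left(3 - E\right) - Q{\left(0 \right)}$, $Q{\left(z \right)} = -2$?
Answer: $-336$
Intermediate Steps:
$o{\left(E \right)} = 3 + E$ ($o{\left(E \right)} = 8 - \left(\left(3 - E\right) - -2\right) = 8 - \left(\left(3 - E\right) + 2\right) = 8 - \left(5 - E\right) = 8 + \left(-5 + E\right) = 3 + E$)
$24 \frac{o{\left(4 \right)}}{-2} \cdot 1 \cdot 4 = 24 \frac{3 + 4}{-2} \cdot 1 \cdot 4 = 24 \cdot 7 \left(- \frac{1}{2}\right) 1 \cdot 4 = 24 \left(\left(- \frac{7}{2}\right) 1\right) 4 = 24 \left(- \frac{7}{2}\right) 4 = \left(-84\right) 4 = -336$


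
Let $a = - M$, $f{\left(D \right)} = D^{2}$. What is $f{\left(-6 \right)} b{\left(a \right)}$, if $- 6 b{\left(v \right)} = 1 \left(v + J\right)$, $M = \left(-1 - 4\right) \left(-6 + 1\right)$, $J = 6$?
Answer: $114$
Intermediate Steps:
$M = 25$ ($M = \left(-5\right) \left(-5\right) = 25$)
$a = -25$ ($a = \left(-1\right) 25 = -25$)
$b{\left(v \right)} = -1 - \frac{v}{6}$ ($b{\left(v \right)} = - \frac{1 \left(v + 6\right)}{6} = - \frac{1 \left(6 + v\right)}{6} = - \frac{6 + v}{6} = -1 - \frac{v}{6}$)
$f{\left(-6 \right)} b{\left(a \right)} = \left(-6\right)^{2} \left(-1 - - \frac{25}{6}\right) = 36 \left(-1 + \frac{25}{6}\right) = 36 \cdot \frac{19}{6} = 114$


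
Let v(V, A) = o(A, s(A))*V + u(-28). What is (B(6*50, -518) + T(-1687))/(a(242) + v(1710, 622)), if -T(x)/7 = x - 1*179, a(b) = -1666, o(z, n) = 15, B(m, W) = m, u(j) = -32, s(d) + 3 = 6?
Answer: 2227/3992 ≈ 0.55787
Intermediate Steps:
s(d) = 3 (s(d) = -3 + 6 = 3)
T(x) = 1253 - 7*x (T(x) = -7*(x - 1*179) = -7*(x - 179) = -7*(-179 + x) = 1253 - 7*x)
v(V, A) = -32 + 15*V (v(V, A) = 15*V - 32 = -32 + 15*V)
(B(6*50, -518) + T(-1687))/(a(242) + v(1710, 622)) = (6*50 + (1253 - 7*(-1687)))/(-1666 + (-32 + 15*1710)) = (300 + (1253 + 11809))/(-1666 + (-32 + 25650)) = (300 + 13062)/(-1666 + 25618) = 13362/23952 = 13362*(1/23952) = 2227/3992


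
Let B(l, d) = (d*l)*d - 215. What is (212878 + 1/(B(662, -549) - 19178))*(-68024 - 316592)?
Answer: -16334979486918823128/199508069 ≈ -8.1876e+10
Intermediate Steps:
B(l, d) = -215 + l*d² (B(l, d) = l*d² - 215 = -215 + l*d²)
(212878 + 1/(B(662, -549) - 19178))*(-68024 - 316592) = (212878 + 1/((-215 + 662*(-549)²) - 19178))*(-68024 - 316592) = (212878 + 1/((-215 + 662*301401) - 19178))*(-384616) = (212878 + 1/((-215 + 199527462) - 19178))*(-384616) = (212878 + 1/(199527247 - 19178))*(-384616) = (212878 + 1/199508069)*(-384616) = (42470878712583/199508069)*(-384616) = -16334979486918823128/199508069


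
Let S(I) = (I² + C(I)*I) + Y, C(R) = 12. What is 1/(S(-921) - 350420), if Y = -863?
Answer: 1/485906 ≈ 2.0580e-6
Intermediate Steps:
S(I) = -863 + I² + 12*I (S(I) = (I² + 12*I) - 863 = -863 + I² + 12*I)
1/(S(-921) - 350420) = 1/((-863 + (-921)² + 12*(-921)) - 350420) = 1/((-863 + 848241 - 11052) - 350420) = 1/(836326 - 350420) = 1/485906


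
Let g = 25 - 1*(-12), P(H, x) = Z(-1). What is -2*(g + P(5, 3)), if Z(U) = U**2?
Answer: -76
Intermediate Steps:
P(H, x) = 1 (P(H, x) = (-1)**2 = 1)
g = 37 (g = 25 + 12 = 37)
-2*(g + P(5, 3)) = -2*(37 + 1) = -2*38 = -76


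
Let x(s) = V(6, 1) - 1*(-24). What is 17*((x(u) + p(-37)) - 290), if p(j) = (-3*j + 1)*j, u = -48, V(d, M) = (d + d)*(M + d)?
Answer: -73542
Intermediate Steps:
V(d, M) = 2*d*(M + d) (V(d, M) = (2*d)*(M + d) = 2*d*(M + d))
x(s) = 108 (x(s) = 2*6*(1 + 6) - 1*(-24) = 2*6*7 + 24 = 84 + 24 = 108)
p(j) = j*(1 - 3*j) (p(j) = (1 - 3*j)*j = j*(1 - 3*j))
17*((x(u) + p(-37)) - 290) = 17*((108 - 37*(1 - 3*(-37))) - 290) = 17*((108 - 37*(1 + 111)) - 290) = 17*((108 - 37*112) - 290) = 17*((108 - 4144) - 290) = 17*(-4036 - 290) = 17*(-4326) = -73542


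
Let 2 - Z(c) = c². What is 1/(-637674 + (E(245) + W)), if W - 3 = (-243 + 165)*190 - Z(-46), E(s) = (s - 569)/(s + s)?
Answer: -245/159342527 ≈ -1.5376e-6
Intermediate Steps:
Z(c) = 2 - c²
E(s) = (-569 + s)/(2*s) (E(s) = (-569 + s)/((2*s)) = (-569 + s)*(1/(2*s)) = (-569 + s)/(2*s))
W = -12703 (W = 3 + ((-243 + 165)*190 - (2 - 1*(-46)²)) = 3 + (-78*190 - (2 - 1*2116)) = 3 + (-14820 - (2 - 2116)) = 3 + (-14820 - 1*(-2114)) = 3 + (-14820 + 2114) = 3 - 12706 = -12703)
1/(-637674 + (E(245) + W)) = 1/(-637674 + ((½)*(-569 + 245)/245 - 12703)) = 1/(-637674 + ((½)*(1/245)*(-324) - 12703)) = 1/(-637674 + (-162/245 - 12703)) = 1/(-637674 - 3112397/245) = 1/(-159342527/245) = -245/159342527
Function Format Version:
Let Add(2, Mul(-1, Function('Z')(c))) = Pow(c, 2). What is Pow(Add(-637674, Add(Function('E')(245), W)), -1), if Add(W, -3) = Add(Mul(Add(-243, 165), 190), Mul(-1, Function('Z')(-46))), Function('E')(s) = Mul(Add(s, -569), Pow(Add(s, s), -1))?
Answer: Rational(-245, 159342527) ≈ -1.5376e-6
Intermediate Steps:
Function('Z')(c) = Add(2, Mul(-1, Pow(c, 2)))
Function('E')(s) = Mul(Rational(1, 2), Pow(s, -1), Add(-569, s)) (Function('E')(s) = Mul(Add(-569, s), Pow(Mul(2, s), -1)) = Mul(Add(-569, s), Mul(Rational(1, 2), Pow(s, -1))) = Mul(Rational(1, 2), Pow(s, -1), Add(-569, s)))
W = -12703 (W = Add(3, Add(Mul(Add(-243, 165), 190), Mul(-1, Add(2, Mul(-1, Pow(-46, 2)))))) = Add(3, Add(Mul(-78, 190), Mul(-1, Add(2, Mul(-1, 2116))))) = Add(3, Add(-14820, Mul(-1, Add(2, -2116)))) = Add(3, Add(-14820, Mul(-1, -2114))) = Add(3, Add(-14820, 2114)) = Add(3, -12706) = -12703)
Pow(Add(-637674, Add(Function('E')(245), W)), -1) = Pow(Add(-637674, Add(Mul(Rational(1, 2), Pow(245, -1), Add(-569, 245)), -12703)), -1) = Pow(Add(-637674, Add(Mul(Rational(1, 2), Rational(1, 245), -324), -12703)), -1) = Pow(Add(-637674, Add(Rational(-162, 245), -12703)), -1) = Pow(Add(-637674, Rational(-3112397, 245)), -1) = Pow(Rational(-159342527, 245), -1) = Rational(-245, 159342527)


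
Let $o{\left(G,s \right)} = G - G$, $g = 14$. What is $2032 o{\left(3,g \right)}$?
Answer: $0$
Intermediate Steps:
$o{\left(G,s \right)} = 0$
$2032 o{\left(3,g \right)} = 2032 \cdot 0 = 0$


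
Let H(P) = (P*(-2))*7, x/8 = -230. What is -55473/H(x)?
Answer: -55473/25760 ≈ -2.1535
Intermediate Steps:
x = -1840 (x = 8*(-230) = -1840)
H(P) = -14*P (H(P) = -2*P*7 = -14*P)
-55473/H(x) = -55473/((-14*(-1840))) = -55473/25760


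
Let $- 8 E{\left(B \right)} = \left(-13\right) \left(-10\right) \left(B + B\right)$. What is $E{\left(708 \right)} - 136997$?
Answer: $-160007$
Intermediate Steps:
$E{\left(B \right)} = - \frac{65 B}{2}$ ($E{\left(B \right)} = - \frac{\left(-13\right) \left(-10\right) \left(B + B\right)}{8} = - \frac{130 \cdot 2 B}{8} = - \frac{260 B}{8} = - \frac{65 B}{2}$)
$E{\left(708 \right)} - 136997 = \left(- \frac{65}{2}\right) 708 - 136997 = -23010 - 136997 = -160007$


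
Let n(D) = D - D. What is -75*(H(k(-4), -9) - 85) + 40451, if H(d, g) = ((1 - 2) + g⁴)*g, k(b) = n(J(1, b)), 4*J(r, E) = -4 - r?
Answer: 4474826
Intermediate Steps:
J(r, E) = -1 - r/4 (J(r, E) = (-4 - r)/4 = -1 - r/4)
n(D) = 0
k(b) = 0
H(d, g) = g*(-1 + g⁴) (H(d, g) = (-1 + g⁴)*g = g*(-1 + g⁴))
-75*(H(k(-4), -9) - 85) + 40451 = -75*(((-9)⁵ - 1*(-9)) - 85) + 40451 = -75*((-59049 + 9) - 85) + 40451 = -75*(-59040 - 85) + 40451 = -75*(-59125) + 40451 = 4434375 + 40451 = 4474826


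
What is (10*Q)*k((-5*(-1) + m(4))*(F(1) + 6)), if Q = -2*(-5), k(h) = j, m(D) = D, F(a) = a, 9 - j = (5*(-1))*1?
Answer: 1400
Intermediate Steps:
j = 14 (j = 9 - 5*(-1) = 9 - (-5) = 9 - 1*(-5) = 9 + 5 = 14)
k(h) = 14
Q = 10
(10*Q)*k((-5*(-1) + m(4))*(F(1) + 6)) = (10*10)*14 = 100*14 = 1400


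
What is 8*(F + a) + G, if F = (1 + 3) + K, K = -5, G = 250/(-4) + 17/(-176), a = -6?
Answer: -20873/176 ≈ -118.60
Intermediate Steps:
G = -11017/176 (G = 250*(-¼) + 17*(-1/176) = -125/2 - 17/176 = -11017/176 ≈ -62.597)
F = -1 (F = (1 + 3) - 5 = 4 - 5 = -1)
8*(F + a) + G = 8*(-1 - 6) - 11017/176 = 8*(-7) - 11017/176 = -56 - 11017/176 = -20873/176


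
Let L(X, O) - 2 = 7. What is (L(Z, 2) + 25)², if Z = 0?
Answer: 1156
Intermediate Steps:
L(X, O) = 9 (L(X, O) = 2 + 7 = 9)
(L(Z, 2) + 25)² = (9 + 25)² = 34² = 1156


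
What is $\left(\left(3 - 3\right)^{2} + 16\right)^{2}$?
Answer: $256$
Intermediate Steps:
$\left(\left(3 - 3\right)^{2} + 16\right)^{2} = \left(0^{2} + 16\right)^{2} = \left(0 + 16\right)^{2} = 16^{2} = 256$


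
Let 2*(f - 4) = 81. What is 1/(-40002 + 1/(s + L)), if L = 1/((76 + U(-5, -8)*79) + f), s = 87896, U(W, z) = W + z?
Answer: -159355446/6374536549079 ≈ -2.4999e-5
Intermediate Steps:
f = 89/2 (f = 4 + (½)*81 = 4 + 81/2 = 89/2 ≈ 44.500)
L = -2/1813 (L = 1/((76 + (-5 - 8)*79) + 89/2) = 1/((76 - 13*79) + 89/2) = 1/((76 - 1027) + 89/2) = 1/(-951 + 89/2) = 1/(-1813/2) = -2/1813 ≈ -0.0011031)
1/(-40002 + 1/(s + L)) = 1/(-40002 + 1/(87896 - 2/1813)) = 1/(-40002 + 1/(159355446/1813)) = 1/(-40002 + 1813/159355446) = 1/(-6374536549079/159355446) = -159355446/6374536549079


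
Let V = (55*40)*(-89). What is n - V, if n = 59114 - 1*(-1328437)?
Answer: 1583351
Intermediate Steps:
n = 1387551 (n = 59114 + 1328437 = 1387551)
V = -195800 (V = 2200*(-89) = -195800)
n - V = 1387551 - 1*(-195800) = 1387551 + 195800 = 1583351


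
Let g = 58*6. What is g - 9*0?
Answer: 348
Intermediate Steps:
g = 348
g - 9*0 = 348 - 9*0 = 348 + 0 = 348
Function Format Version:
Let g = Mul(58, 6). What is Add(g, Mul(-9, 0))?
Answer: 348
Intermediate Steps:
g = 348
Add(g, Mul(-9, 0)) = Add(348, Mul(-9, 0)) = Add(348, 0) = 348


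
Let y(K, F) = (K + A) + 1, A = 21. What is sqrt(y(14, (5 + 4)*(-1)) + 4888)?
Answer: 2*sqrt(1231) ≈ 70.171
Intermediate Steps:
y(K, F) = 22 + K (y(K, F) = (K + 21) + 1 = (21 + K) + 1 = 22 + K)
sqrt(y(14, (5 + 4)*(-1)) + 4888) = sqrt((22 + 14) + 4888) = sqrt(36 + 4888) = sqrt(4924) = 2*sqrt(1231)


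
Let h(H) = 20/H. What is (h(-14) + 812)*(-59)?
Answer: -334766/7 ≈ -47824.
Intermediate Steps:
(h(-14) + 812)*(-59) = (20/(-14) + 812)*(-59) = (20*(-1/14) + 812)*(-59) = (-10/7 + 812)*(-59) = (5674/7)*(-59) = -334766/7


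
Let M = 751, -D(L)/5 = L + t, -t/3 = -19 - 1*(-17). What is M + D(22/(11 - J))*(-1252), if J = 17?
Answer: 46073/3 ≈ 15358.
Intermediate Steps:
t = 6 (t = -3*(-19 - 1*(-17)) = -3*(-19 + 17) = -3*(-2) = 6)
D(L) = -30 - 5*L (D(L) = -5*(L + 6) = -5*(6 + L) = -30 - 5*L)
M + D(22/(11 - J))*(-1252) = 751 + (-30 - 110/(11 - 1*17))*(-1252) = 751 + (-30 - 110/(11 - 17))*(-1252) = 751 + (-30 - 110/(-6))*(-1252) = 751 + (-30 - 110*(-1)/6)*(-1252) = 751 + (-30 - 5*(-11/3))*(-1252) = 751 + (-30 + 55/3)*(-1252) = 751 - 35/3*(-1252) = 751 + 43820/3 = 46073/3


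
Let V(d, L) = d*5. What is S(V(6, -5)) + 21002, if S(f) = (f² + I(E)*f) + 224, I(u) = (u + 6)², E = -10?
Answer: 22606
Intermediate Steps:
V(d, L) = 5*d
I(u) = (6 + u)²
S(f) = 224 + f² + 16*f (S(f) = (f² + (6 - 10)²*f) + 224 = (f² + (-4)²*f) + 224 = (f² + 16*f) + 224 = 224 + f² + 16*f)
S(V(6, -5)) + 21002 = (224 + (5*6)² + 16*(5*6)) + 21002 = (224 + 30² + 16*30) + 21002 = (224 + 900 + 480) + 21002 = 1604 + 21002 = 22606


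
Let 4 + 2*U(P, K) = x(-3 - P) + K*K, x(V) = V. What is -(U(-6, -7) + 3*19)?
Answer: -81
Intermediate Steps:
U(P, K) = -7/2 + K²/2 - P/2 (U(P, K) = -2 + ((-3 - P) + K*K)/2 = -2 + ((-3 - P) + K²)/2 = -2 + (-3 + K² - P)/2 = -2 + (-3/2 + K²/2 - P/2) = -7/2 + K²/2 - P/2)
-(U(-6, -7) + 3*19) = -((-7/2 + (½)*(-7)² - ½*(-6)) + 3*19) = -((-7/2 + (½)*49 + 3) + 57) = -((-7/2 + 49/2 + 3) + 57) = -(24 + 57) = -1*81 = -81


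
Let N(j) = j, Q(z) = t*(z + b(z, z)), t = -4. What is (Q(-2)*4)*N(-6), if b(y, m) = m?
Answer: -384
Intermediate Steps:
Q(z) = -8*z (Q(z) = -4*(z + z) = -8*z)
(Q(-2)*4)*N(-6) = (-8*(-2)*4)*(-6) = (16*4)*(-6) = 64*(-6) = -384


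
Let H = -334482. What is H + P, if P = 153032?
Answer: -181450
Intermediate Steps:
H + P = -334482 + 153032 = -181450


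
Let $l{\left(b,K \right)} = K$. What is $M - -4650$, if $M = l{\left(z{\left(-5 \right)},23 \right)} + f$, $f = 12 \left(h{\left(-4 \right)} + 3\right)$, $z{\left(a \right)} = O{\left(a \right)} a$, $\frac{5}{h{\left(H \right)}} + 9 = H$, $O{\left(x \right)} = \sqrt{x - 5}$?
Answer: $\frac{61157}{13} \approx 4704.4$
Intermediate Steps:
$O{\left(x \right)} = \sqrt{-5 + x}$
$h{\left(H \right)} = \frac{5}{-9 + H}$
$z{\left(a \right)} = a \sqrt{-5 + a}$ ($z{\left(a \right)} = \sqrt{-5 + a} a = a \sqrt{-5 + a}$)
$f = \frac{408}{13}$ ($f = 12 \left(\frac{5}{-9 - 4} + 3\right) = 12 \left(\frac{5}{-13} + 3\right) = 12 \left(5 \left(- \frac{1}{13}\right) + 3\right) = 12 \left(- \frac{5}{13} + 3\right) = 12 \cdot \frac{34}{13} = \frac{408}{13} \approx 31.385$)
$M = \frac{707}{13}$ ($M = 23 + \frac{408}{13} = \frac{707}{13} \approx 54.385$)
$M - -4650 = \frac{707}{13} - -4650 = \frac{707}{13} + 4650 = \frac{61157}{13}$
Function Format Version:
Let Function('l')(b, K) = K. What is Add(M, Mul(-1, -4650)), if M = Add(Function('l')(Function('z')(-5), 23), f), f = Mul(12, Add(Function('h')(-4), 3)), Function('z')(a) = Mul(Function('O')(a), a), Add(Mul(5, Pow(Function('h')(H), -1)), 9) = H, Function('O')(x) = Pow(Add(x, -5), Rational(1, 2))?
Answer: Rational(61157, 13) ≈ 4704.4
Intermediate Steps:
Function('O')(x) = Pow(Add(-5, x), Rational(1, 2))
Function('h')(H) = Mul(5, Pow(Add(-9, H), -1))
Function('z')(a) = Mul(a, Pow(Add(-5, a), Rational(1, 2))) (Function('z')(a) = Mul(Pow(Add(-5, a), Rational(1, 2)), a) = Mul(a, Pow(Add(-5, a), Rational(1, 2))))
f = Rational(408, 13) (f = Mul(12, Add(Mul(5, Pow(Add(-9, -4), -1)), 3)) = Mul(12, Add(Mul(5, Pow(-13, -1)), 3)) = Mul(12, Add(Mul(5, Rational(-1, 13)), 3)) = Mul(12, Add(Rational(-5, 13), 3)) = Mul(12, Rational(34, 13)) = Rational(408, 13) ≈ 31.385)
M = Rational(707, 13) (M = Add(23, Rational(408, 13)) = Rational(707, 13) ≈ 54.385)
Add(M, Mul(-1, -4650)) = Add(Rational(707, 13), Mul(-1, -4650)) = Add(Rational(707, 13), 4650) = Rational(61157, 13)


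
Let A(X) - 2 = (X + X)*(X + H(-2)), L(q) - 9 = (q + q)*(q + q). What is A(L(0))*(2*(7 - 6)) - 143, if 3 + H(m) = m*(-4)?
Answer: 365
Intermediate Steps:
H(m) = -3 - 4*m (H(m) = -3 + m*(-4) = -3 - 4*m)
L(q) = 9 + 4*q² (L(q) = 9 + (q + q)*(q + q) = 9 + (2*q)*(2*q) = 9 + 4*q²)
A(X) = 2 + 2*X*(5 + X) (A(X) = 2 + (X + X)*(X + (-3 - 4*(-2))) = 2 + (2*X)*(X + (-3 + 8)) = 2 + (2*X)*(X + 5) = 2 + (2*X)*(5 + X) = 2 + 2*X*(5 + X))
A(L(0))*(2*(7 - 6)) - 143 = (2 + 2*(9 + 4*0²)² + 10*(9 + 4*0²))*(2*(7 - 6)) - 143 = (2 + 2*(9 + 4*0)² + 10*(9 + 4*0))*(2*1) - 143 = (2 + 2*(9 + 0)² + 10*(9 + 0))*2 - 143 = (2 + 2*9² + 10*9)*2 - 143 = (2 + 2*81 + 90)*2 - 143 = (2 + 162 + 90)*2 - 143 = 254*2 - 143 = 508 - 143 = 365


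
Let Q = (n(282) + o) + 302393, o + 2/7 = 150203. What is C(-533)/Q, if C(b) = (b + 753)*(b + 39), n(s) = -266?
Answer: -190190/791577 ≈ -0.24027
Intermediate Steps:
C(b) = (39 + b)*(753 + b) (C(b) = (753 + b)*(39 + b) = (39 + b)*(753 + b))
o = 1051419/7 (o = -2/7 + 150203 = 1051419/7 ≈ 1.5020e+5)
Q = 3166308/7 (Q = (-266 + 1051419/7) + 302393 = 1049557/7 + 302393 = 3166308/7 ≈ 4.5233e+5)
C(-533)/Q = (29367 + (-533)² + 792*(-533))/(3166308/7) = (29367 + 284089 - 422136)*(7/3166308) = -108680*7/3166308 = -190190/791577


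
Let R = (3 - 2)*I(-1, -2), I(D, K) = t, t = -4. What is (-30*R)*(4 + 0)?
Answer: 480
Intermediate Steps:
I(D, K) = -4
R = -4 (R = (3 - 2)*(-4) = 1*(-4) = -4)
(-30*R)*(4 + 0) = (-30*(-4))*(4 + 0) = 120*4 = 480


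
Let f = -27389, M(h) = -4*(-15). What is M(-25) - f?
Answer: 27449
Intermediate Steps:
M(h) = 60
M(-25) - f = 60 - 1*(-27389) = 60 + 27389 = 27449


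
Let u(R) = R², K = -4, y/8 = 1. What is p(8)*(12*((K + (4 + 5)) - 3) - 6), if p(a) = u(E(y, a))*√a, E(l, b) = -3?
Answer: 324*√2 ≈ 458.21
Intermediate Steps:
y = 8 (y = 8*1 = 8)
p(a) = 9*√a (p(a) = (-3)²*√a = 9*√a)
p(8)*(12*((K + (4 + 5)) - 3) - 6) = (9*√8)*(12*((-4 + (4 + 5)) - 3) - 6) = (9*(2*√2))*(12*((-4 + 9) - 3) - 6) = (18*√2)*(12*(5 - 3) - 6) = (18*√2)*(12*2 - 6) = (18*√2)*(24 - 6) = (18*√2)*18 = 324*√2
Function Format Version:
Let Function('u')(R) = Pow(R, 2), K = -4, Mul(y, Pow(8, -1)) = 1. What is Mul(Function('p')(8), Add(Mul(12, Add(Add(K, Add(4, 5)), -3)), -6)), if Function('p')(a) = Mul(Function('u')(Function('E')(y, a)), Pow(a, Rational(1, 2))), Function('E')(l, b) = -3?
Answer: Mul(324, Pow(2, Rational(1, 2))) ≈ 458.21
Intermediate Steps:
y = 8 (y = Mul(8, 1) = 8)
Function('p')(a) = Mul(9, Pow(a, Rational(1, 2))) (Function('p')(a) = Mul(Pow(-3, 2), Pow(a, Rational(1, 2))) = Mul(9, Pow(a, Rational(1, 2))))
Mul(Function('p')(8), Add(Mul(12, Add(Add(K, Add(4, 5)), -3)), -6)) = Mul(Mul(9, Pow(8, Rational(1, 2))), Add(Mul(12, Add(Add(-4, Add(4, 5)), -3)), -6)) = Mul(Mul(9, Mul(2, Pow(2, Rational(1, 2)))), Add(Mul(12, Add(Add(-4, 9), -3)), -6)) = Mul(Mul(18, Pow(2, Rational(1, 2))), Add(Mul(12, Add(5, -3)), -6)) = Mul(Mul(18, Pow(2, Rational(1, 2))), Add(Mul(12, 2), -6)) = Mul(Mul(18, Pow(2, Rational(1, 2))), Add(24, -6)) = Mul(Mul(18, Pow(2, Rational(1, 2))), 18) = Mul(324, Pow(2, Rational(1, 2)))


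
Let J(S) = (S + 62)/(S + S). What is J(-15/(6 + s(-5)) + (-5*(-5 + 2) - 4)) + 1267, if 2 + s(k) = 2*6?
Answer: 409127/322 ≈ 1270.6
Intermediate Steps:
s(k) = 10 (s(k) = -2 + 2*6 = -2 + 12 = 10)
J(S) = (62 + S)/(2*S) (J(S) = (62 + S)/((2*S)) = (62 + S)*(1/(2*S)) = (62 + S)/(2*S))
J(-15/(6 + s(-5)) + (-5*(-5 + 2) - 4)) + 1267 = (62 + (-15/(6 + 10) + (-5*(-5 + 2) - 4)))/(2*(-15/(6 + 10) + (-5*(-5 + 2) - 4))) + 1267 = (62 + (-15/16 + (-5*(-3) - 4)))/(2*(-15/16 + (-5*(-3) - 4))) + 1267 = (62 + (-15/16 + (15 - 4)))/(2*(-15/16 + (15 - 4))) + 1267 = (62 + (-5*3/16 + 11))/(2*(-5*3/16 + 11)) + 1267 = (62 + (-15/16 + 11))/(2*(-15/16 + 11)) + 1267 = (62 + 161/16)/(2*(161/16)) + 1267 = (½)*(16/161)*(1153/16) + 1267 = 1153/322 + 1267 = 409127/322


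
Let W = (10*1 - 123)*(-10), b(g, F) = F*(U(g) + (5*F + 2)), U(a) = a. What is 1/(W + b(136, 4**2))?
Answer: 1/4618 ≈ 0.00021654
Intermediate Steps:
b(g, F) = F*(2 + g + 5*F) (b(g, F) = F*(g + (5*F + 2)) = F*(g + (2 + 5*F)) = F*(2 + g + 5*F))
W = 1130 (W = (10 - 123)*(-10) = -113*(-10) = 1130)
1/(W + b(136, 4**2)) = 1/(1130 + 4**2*(2 + 136 + 5*4**2)) = 1/(1130 + 16*(2 + 136 + 5*16)) = 1/(1130 + 16*(2 + 136 + 80)) = 1/(1130 + 16*218) = 1/(1130 + 3488) = 1/4618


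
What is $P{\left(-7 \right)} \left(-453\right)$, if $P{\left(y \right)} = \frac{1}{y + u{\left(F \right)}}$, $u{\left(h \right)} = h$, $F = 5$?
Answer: $\frac{453}{2} \approx 226.5$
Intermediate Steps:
$P{\left(y \right)} = \frac{1}{5 + y}$ ($P{\left(y \right)} = \frac{1}{y + 5} = \frac{1}{5 + y}$)
$P{\left(-7 \right)} \left(-453\right) = \frac{1}{5 - 7} \left(-453\right) = \frac{1}{-2} \left(-453\right) = \left(- \frac{1}{2}\right) \left(-453\right) = \frac{453}{2}$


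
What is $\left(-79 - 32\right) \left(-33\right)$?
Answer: $3663$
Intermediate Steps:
$\left(-79 - 32\right) \left(-33\right) = \left(-111\right) \left(-33\right) = 3663$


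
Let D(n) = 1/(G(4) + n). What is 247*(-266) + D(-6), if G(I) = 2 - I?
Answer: -525617/8 ≈ -65702.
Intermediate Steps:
D(n) = 1/(-2 + n) (D(n) = 1/((2 - 1*4) + n) = 1/((2 - 4) + n) = 1/(-2 + n))
247*(-266) + D(-6) = 247*(-266) + 1/(-2 - 6) = -65702 + 1/(-8) = -65702 - ⅛ = -525617/8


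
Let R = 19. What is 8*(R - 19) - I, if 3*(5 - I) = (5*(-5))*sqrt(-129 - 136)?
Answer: -5 - 25*I*sqrt(265)/3 ≈ -5.0 - 135.66*I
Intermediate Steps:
I = 5 + 25*I*sqrt(265)/3 (I = 5 - 5*(-5)*sqrt(-129 - 136)/3 = 5 - (-25)*sqrt(-265)/3 = 5 - (-25)*I*sqrt(265)/3 = 5 + 25*I*sqrt(265)/3 ≈ 5.0 + 135.66*I)
8*(R - 19) - I = 8*(19 - 19) - (5 + 25*I*sqrt(265)/3) = 8*0 + (-5 - 25*I*sqrt(265)/3) = 0 + (-5 - 25*I*sqrt(265)/3) = -5 - 25*I*sqrt(265)/3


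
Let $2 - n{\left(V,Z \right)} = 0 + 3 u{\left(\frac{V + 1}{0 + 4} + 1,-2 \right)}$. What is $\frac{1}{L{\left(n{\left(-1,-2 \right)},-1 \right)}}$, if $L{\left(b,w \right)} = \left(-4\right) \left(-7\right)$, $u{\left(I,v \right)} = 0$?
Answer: $\frac{1}{28} \approx 0.035714$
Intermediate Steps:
$n{\left(V,Z \right)} = 2$ ($n{\left(V,Z \right)} = 2 - \left(0 + 3 \cdot 0\right) = 2 - \left(0 + 0\right) = 2 - 0 = 2 + 0 = 2$)
$L{\left(b,w \right)} = 28$
$\frac{1}{L{\left(n{\left(-1,-2 \right)},-1 \right)}} = \frac{1}{28}$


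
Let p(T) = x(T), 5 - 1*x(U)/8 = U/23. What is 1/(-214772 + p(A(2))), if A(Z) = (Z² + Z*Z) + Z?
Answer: -23/4938916 ≈ -4.6569e-6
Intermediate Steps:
x(U) = 40 - 8*U/23
A(Z) = Z + 2*Z² (A(Z) = (Z² + Z²) + Z = 2*Z² + Z = Z + 2*Z²)
p(T) = 40 - 8*T/23
1/(-214772 + p(A(2))) = 1/(-214772 + (40 - 16*(1 + 2*2)/23)) = 1/(-214772 + (40 - 16*(1 + 4)/23)) = 1/(-214772 + (40 - 16*5/23)) = 1/(-214772 + (40 - 8/23*10)) = 1/(-214772 + (40 - 80/23)) = 1/(-214772 + 840/23) = 1/(-4938916/23) = -23/4938916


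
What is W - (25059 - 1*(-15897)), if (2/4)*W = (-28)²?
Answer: -39388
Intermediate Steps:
W = 1568 (W = 2*(-28)² = 2*784 = 1568)
W - (25059 - 1*(-15897)) = 1568 - (25059 - 1*(-15897)) = 1568 - (25059 + 15897) = 1568 - 1*40956 = 1568 - 40956 = -39388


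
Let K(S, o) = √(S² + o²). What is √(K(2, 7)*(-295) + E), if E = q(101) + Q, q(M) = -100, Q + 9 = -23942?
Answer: √(-24051 - 295*√53) ≈ 161.86*I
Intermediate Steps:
Q = -23951 (Q = -9 - 23942 = -23951)
E = -24051 (E = -100 - 23951 = -24051)
√(K(2, 7)*(-295) + E) = √(√(2² + 7²)*(-295) - 24051) = √(√(4 + 49)*(-295) - 24051) = √(√53*(-295) - 24051) = √(-295*√53 - 24051) = √(-24051 - 295*√53)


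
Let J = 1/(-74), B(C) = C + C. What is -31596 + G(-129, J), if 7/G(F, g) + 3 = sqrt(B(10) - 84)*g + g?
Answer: -1573375142/49793 + 4144*I/49793 ≈ -31598.0 + 0.083225*I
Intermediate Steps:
B(C) = 2*C
J = -1/74 ≈ -0.013514
G(F, g) = 7/(-3 + g + 8*I*g) (G(F, g) = 7/(-3 + (sqrt(2*10 - 84)*g + g)) = 7/(-3 + (sqrt(20 - 84)*g + g)) = 7/(-3 + (sqrt(-64)*g + g)) = 7/(-3 + ((8*I)*g + g)) = 7/(-3 + (8*I*g + g)) = 7/(-3 + (g + 8*I*g)) = 7/(-3 + g + 8*I*g))
-31596 + G(-129, J) = -31596 + 7/(-3 - 1/74 + 8*I*(-1/74)) = -31596 + 7/(-3 - 1/74 - 4*I/37) = -31596 + 7/(-223/74 - 4*I/37) = -31596 + 7*(5476*(-223/74 + 4*I/37)/49793) = -31596 + 38332*(-223/74 + 4*I/37)/49793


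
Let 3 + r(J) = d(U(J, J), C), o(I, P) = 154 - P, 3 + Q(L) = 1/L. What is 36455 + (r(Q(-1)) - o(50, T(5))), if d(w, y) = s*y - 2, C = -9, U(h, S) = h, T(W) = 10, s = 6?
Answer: 36252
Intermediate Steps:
Q(L) = -3 + 1/L
d(w, y) = -2 + 6*y (d(w, y) = 6*y - 2 = -2 + 6*y)
r(J) = -59 (r(J) = -3 + (-2 + 6*(-9)) = -3 + (-2 - 54) = -3 - 56 = -59)
36455 + (r(Q(-1)) - o(50, T(5))) = 36455 + (-59 - (154 - 1*10)) = 36455 + (-59 - (154 - 10)) = 36455 + (-59 - 1*144) = 36455 + (-59 - 144) = 36455 - 203 = 36252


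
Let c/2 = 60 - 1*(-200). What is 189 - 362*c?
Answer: -188051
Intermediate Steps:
c = 520 (c = 2*(60 - 1*(-200)) = 2*(60 + 200) = 2*260 = 520)
189 - 362*c = 189 - 362*520 = 189 - 188240 = -188051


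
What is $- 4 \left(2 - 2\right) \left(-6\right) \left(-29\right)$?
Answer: $0$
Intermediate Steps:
$- 4 \left(2 - 2\right) \left(-6\right) \left(-29\right) = \left(-4\right) 0 \left(-6\right) \left(-29\right) = 0 \left(-6\right) \left(-29\right) = 0 \left(-29\right) = 0$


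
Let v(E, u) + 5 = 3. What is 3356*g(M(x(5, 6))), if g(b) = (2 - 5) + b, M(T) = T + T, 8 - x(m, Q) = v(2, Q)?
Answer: 57052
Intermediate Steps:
v(E, u) = -2 (v(E, u) = -5 + 3 = -2)
x(m, Q) = 10 (x(m, Q) = 8 - 1*(-2) = 8 + 2 = 10)
M(T) = 2*T
g(b) = -3 + b
3356*g(M(x(5, 6))) = 3356*(-3 + 2*10) = 3356*(-3 + 20) = 3356*17 = 57052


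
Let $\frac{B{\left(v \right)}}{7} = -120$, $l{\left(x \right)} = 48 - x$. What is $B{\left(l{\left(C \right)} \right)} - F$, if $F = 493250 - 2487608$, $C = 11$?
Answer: $1993518$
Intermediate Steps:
$F = -1994358$ ($F = 493250 - 2487608 = -1994358$)
$B{\left(v \right)} = -840$ ($B{\left(v \right)} = 7 \left(-120\right) = -840$)
$B{\left(l{\left(C \right)} \right)} - F = -840 - -1994358 = -840 + 1994358 = 1993518$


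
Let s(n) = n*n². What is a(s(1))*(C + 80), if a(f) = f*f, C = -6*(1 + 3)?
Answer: 56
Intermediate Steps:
C = -24 (C = -6*4 = -24)
s(n) = n³
a(f) = f²
a(s(1))*(C + 80) = (1³)²*(-24 + 80) = 1²*56 = 1*56 = 56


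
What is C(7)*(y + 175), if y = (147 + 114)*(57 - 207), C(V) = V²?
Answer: -1909775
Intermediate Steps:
y = -39150 (y = 261*(-150) = -39150)
C(7)*(y + 175) = 7²*(-39150 + 175) = 49*(-38975) = -1909775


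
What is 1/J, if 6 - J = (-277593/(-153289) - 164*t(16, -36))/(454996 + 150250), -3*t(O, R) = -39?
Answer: 5457503182/32764227007 ≈ 0.16657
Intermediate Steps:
t(O, R) = 13 (t(O, R) = -1/3*(-39) = 13)
J = 32764227007/5457503182 (J = 6 - (-277593/(-153289) - 164*13)/(454996 + 150250) = 6 - (-277593*(-1/153289) - 2132)/605246 = 6 - (16329/9017 - 2132)/605246 = 6 - (-19207915)/(9017*605246) = 6 - 1*(-19207915/5457503182) = 6 + 19207915/5457503182 = 32764227007/5457503182 ≈ 6.0035)
1/J = 1/(32764227007/5457503182) = 5457503182/32764227007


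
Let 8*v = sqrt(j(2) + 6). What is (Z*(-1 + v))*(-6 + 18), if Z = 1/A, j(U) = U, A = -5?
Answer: 12/5 - 3*sqrt(2)/5 ≈ 1.5515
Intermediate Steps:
v = sqrt(2)/4 (v = sqrt(2 + 6)/8 = sqrt(8)/8 = (2*sqrt(2))/8 = sqrt(2)/4 ≈ 0.35355)
Z = -1/5 (Z = 1/(-5) = 1*(-1/5) = -1/5 ≈ -0.20000)
(Z*(-1 + v))*(-6 + 18) = (-(-1 + sqrt(2)/4)/5)*(-6 + 18) = (1/5 - sqrt(2)/20)*12 = 12/5 - 3*sqrt(2)/5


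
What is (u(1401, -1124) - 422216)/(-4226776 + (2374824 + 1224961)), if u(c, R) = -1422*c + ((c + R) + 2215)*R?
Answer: 1738482/208997 ≈ 8.3182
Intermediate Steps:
u(c, R) = -1422*c + R*(2215 + R + c) (u(c, R) = -1422*c + ((R + c) + 2215)*R = -1422*c + (2215 + R + c)*R = -1422*c + R*(2215 + R + c))
(u(1401, -1124) - 422216)/(-4226776 + (2374824 + 1224961)) = (((-1124)**2 - 1422*1401 + 2215*(-1124) - 1124*1401) - 422216)/(-4226776 + (2374824 + 1224961)) = ((1263376 - 1992222 - 2489660 - 1574724) - 422216)/(-4226776 + 3599785) = (-4793230 - 422216)/(-626991) = -5215446*(-1/626991) = 1738482/208997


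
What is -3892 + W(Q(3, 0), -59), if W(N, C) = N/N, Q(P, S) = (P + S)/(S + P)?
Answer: -3891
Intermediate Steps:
Q(P, S) = 1 (Q(P, S) = (P + S)/(P + S) = 1)
W(N, C) = 1
-3892 + W(Q(3, 0), -59) = -3892 + 1 = -3891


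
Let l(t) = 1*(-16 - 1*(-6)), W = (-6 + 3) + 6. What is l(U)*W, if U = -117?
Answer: -30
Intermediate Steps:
W = 3 (W = -3 + 6 = 3)
l(t) = -10 (l(t) = 1*(-16 + 6) = 1*(-10) = -10)
l(U)*W = -10*3 = -30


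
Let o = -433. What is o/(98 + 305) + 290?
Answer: 116437/403 ≈ 288.93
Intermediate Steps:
o/(98 + 305) + 290 = -433/(98 + 305) + 290 = -433/403 + 290 = 116437/403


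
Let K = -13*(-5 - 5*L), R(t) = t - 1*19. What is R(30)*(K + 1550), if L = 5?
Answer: 21340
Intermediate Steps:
R(t) = -19 + t (R(t) = t - 19 = -19 + t)
K = 390 (K = -13*(-5 - 5*5) = -13*(-5 - 25) = -13*(-30) = 390)
R(30)*(K + 1550) = (-19 + 30)*(390 + 1550) = 11*1940 = 21340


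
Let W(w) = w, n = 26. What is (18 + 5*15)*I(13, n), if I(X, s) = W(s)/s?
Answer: 93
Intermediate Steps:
I(X, s) = 1 (I(X, s) = s/s = 1)
(18 + 5*15)*I(13, n) = (18 + 5*15)*1 = (18 + 75)*1 = 93*1 = 93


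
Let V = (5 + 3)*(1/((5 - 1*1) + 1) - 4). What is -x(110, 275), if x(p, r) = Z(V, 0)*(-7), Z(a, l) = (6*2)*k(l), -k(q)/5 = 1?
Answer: -420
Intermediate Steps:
k(q) = -5 (k(q) = -5*1 = -5)
V = -152/5 (V = 8*(1/((5 - 1) + 1) - 4) = 8*(1/(4 + 1) - 4) = 8*(1/5 - 4) = 8*(⅕ - 4) = 8*(-19/5) = -152/5 ≈ -30.400)
Z(a, l) = -60 (Z(a, l) = (6*2)*(-5) = 12*(-5) = -60)
x(p, r) = 420 (x(p, r) = -60*(-7) = 420)
-x(110, 275) = -1*420 = -420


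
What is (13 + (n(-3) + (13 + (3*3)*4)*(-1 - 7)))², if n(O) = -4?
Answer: 146689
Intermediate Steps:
(13 + (n(-3) + (13 + (3*3)*4)*(-1 - 7)))² = (13 + (-4 + (13 + (3*3)*4)*(-1 - 7)))² = (13 + (-4 + (13 + 9*4)*(-8)))² = (13 + (-4 + (13 + 36)*(-8)))² = (13 + (-4 + 49*(-8)))² = (13 + (-4 - 392))² = (13 - 396)² = (-383)² = 146689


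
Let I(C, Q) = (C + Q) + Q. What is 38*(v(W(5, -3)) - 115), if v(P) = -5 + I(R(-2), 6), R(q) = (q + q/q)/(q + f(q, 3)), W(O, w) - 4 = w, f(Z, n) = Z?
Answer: -8189/2 ≈ -4094.5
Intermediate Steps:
W(O, w) = 4 + w
R(q) = (1 + q)/(2*q) (R(q) = (q + q/q)/(q + q) = (q + 1)/((2*q)) = (1 + q)*(1/(2*q)) = (1 + q)/(2*q))
I(C, Q) = C + 2*Q
v(P) = 29/4 (v(P) = -5 + ((½)*(1 - 2)/(-2) + 2*6) = -5 + ((½)*(-½)*(-1) + 12) = -5 + (¼ + 12) = -5 + 49/4 = 29/4)
38*(v(W(5, -3)) - 115) = 38*(29/4 - 115) = 38*(-431/4) = -8189/2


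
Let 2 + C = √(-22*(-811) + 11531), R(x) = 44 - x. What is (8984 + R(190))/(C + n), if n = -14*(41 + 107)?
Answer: -18330012/4272103 - 8838*√29373/4272103 ≈ -4.6452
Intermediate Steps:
n = -2072 (n = -14*148 = -2072)
C = -2 + √29373 (C = -2 + √(-22*(-811) + 11531) = -2 + √(17842 + 11531) = -2 + √29373 ≈ 169.39)
(8984 + R(190))/(C + n) = (8984 + (44 - 1*190))/((-2 + √29373) - 2072) = (8984 + (44 - 190))/(-2074 + √29373) = (8984 - 146)/(-2074 + √29373) = 8838/(-2074 + √29373)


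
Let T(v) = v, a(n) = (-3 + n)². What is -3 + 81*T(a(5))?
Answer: 321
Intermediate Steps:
-3 + 81*T(a(5)) = -3 + 81*(-3 + 5)² = -3 + 81*2² = -3 + 81*4 = -3 + 324 = 321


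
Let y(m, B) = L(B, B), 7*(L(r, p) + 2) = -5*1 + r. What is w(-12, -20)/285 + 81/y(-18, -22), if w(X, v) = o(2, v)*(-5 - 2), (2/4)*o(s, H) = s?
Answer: -162743/11685 ≈ -13.928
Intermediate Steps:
L(r, p) = -19/7 + r/7 (L(r, p) = -2 + (-5*1 + r)/7 = -2 + (-5 + r)/7 = -2 + (-5/7 + r/7) = -19/7 + r/7)
y(m, B) = -19/7 + B/7
o(s, H) = 2*s
w(X, v) = -28 (w(X, v) = (2*2)*(-5 - 2) = 4*(-7) = -28)
w(-12, -20)/285 + 81/y(-18, -22) = -28/285 + 81/(-19/7 + (⅐)*(-22)) = -28*1/285 + 81/(-19/7 - 22/7) = -28/285 + 81/(-41/7) = -28/285 + 81*(-7/41) = -28/285 - 567/41 = -162743/11685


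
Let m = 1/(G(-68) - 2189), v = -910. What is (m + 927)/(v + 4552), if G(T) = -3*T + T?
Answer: 951565/3738513 ≈ 0.25453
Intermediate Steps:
G(T) = -2*T
m = -1/2053 (m = 1/(-2*(-68) - 2189) = 1/(136 - 2189) = 1/(-2053) = -1/2053 ≈ -0.00048709)
(m + 927)/(v + 4552) = (-1/2053 + 927)/(-910 + 4552) = (1903130/2053)/3642 = (1903130/2053)*(1/3642) = 951565/3738513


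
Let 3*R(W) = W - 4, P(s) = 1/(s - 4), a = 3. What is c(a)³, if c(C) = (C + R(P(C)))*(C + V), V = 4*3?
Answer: 8000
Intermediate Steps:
V = 12
P(s) = 1/(-4 + s)
R(W) = -4/3 + W/3 (R(W) = (W - 4)/3 = (-4 + W)/3 = -4/3 + W/3)
c(C) = (12 + C)*(-4/3 + C + 1/(3*(-4 + C))) (c(C) = (C + (-4/3 + 1/(3*(-4 + C))))*(C + 12) = (-4/3 + C + 1/(3*(-4 + C)))*(12 + C) = (12 + C)*(-4/3 + C + 1/(3*(-4 + C))))
c(a)³ = ((204 - 175*3 + 3*3³ + 20*3²)/(3*(-4 + 3)))³ = ((⅓)*(204 - 525 + 3*27 + 20*9)/(-1))³ = ((⅓)*(-1)*(204 - 525 + 81 + 180))³ = ((⅓)*(-1)*(-60))³ = 20³ = 8000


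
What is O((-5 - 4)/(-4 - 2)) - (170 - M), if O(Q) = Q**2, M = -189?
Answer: -1427/4 ≈ -356.75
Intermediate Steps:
O((-5 - 4)/(-4 - 2)) - (170 - M) = ((-5 - 4)/(-4 - 2))**2 - (170 - 1*(-189)) = (-9/(-6))**2 - (170 + 189) = (-9*(-1/6))**2 - 1*359 = (3/2)**2 - 359 = 9/4 - 359 = -1427/4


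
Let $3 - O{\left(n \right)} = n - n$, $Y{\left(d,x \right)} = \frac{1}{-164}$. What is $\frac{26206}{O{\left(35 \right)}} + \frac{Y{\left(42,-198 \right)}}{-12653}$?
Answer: $\frac{54379860955}{6225276} \approx 8735.3$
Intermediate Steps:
$Y{\left(d,x \right)} = - \frac{1}{164}$
$O{\left(n \right)} = 3$ ($O{\left(n \right)} = 3 - \left(n - n\right) = 3 - 0 = 3 + 0 = 3$)
$\frac{26206}{O{\left(35 \right)}} + \frac{Y{\left(42,-198 \right)}}{-12653} = \frac{26206}{3} - \frac{1}{164 \left(-12653\right)} = 26206 \cdot \frac{1}{3} - - \frac{1}{2075092} = \frac{26206}{3} + \frac{1}{2075092} = \frac{54379860955}{6225276}$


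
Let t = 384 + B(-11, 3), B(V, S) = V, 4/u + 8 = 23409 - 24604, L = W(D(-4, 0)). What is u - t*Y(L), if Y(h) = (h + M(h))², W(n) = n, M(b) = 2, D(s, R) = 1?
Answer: -4038475/1203 ≈ -3357.0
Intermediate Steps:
L = 1
u = -4/1203 (u = 4/(-8 + (23409 - 24604)) = 4/(-8 - 1195) = 4/(-1203) = 4*(-1/1203) = -4/1203 ≈ -0.0033250)
Y(h) = (2 + h)² (Y(h) = (h + 2)² = (2 + h)²)
t = 373 (t = 384 - 11 = 373)
u - t*Y(L) = -4/1203 - 373*(2 + 1)² = -4/1203 - 373*3² = -4/1203 - 373*9 = -4/1203 - 1*3357 = -4/1203 - 3357 = -4038475/1203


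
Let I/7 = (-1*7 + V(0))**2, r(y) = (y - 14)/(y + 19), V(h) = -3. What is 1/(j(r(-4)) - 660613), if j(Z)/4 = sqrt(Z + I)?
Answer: -3303065/2182047622941 - 4*sqrt(17470)/2182047622941 ≈ -1.5140e-6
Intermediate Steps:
r(y) = (-14 + y)/(19 + y)
I = 700 (I = 7*(-1*7 - 3)**2 = 7*(-7 - 3)**2 = 7*(-10)**2 = 7*100 = 700)
j(Z) = 4*sqrt(700 + Z) (j(Z) = 4*sqrt(Z + 700) = 4*sqrt(700 + Z))
1/(j(r(-4)) - 660613) = 1/(4*sqrt(700 + (-14 - 4)/(19 - 4)) - 660613) = 1/(4*sqrt(700 - 18/15) - 660613) = 1/(4*sqrt(700 + (1/15)*(-18)) - 660613) = 1/(4*sqrt(700 - 6/5) - 660613) = 1/(4*sqrt(3494/5) - 660613) = 1/(4*(sqrt(17470)/5) - 660613) = 1/(4*sqrt(17470)/5 - 660613) = 1/(-660613 + 4*sqrt(17470)/5)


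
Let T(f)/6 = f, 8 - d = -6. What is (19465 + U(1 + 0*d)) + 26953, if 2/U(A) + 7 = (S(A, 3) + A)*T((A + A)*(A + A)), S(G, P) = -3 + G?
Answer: 1438956/31 ≈ 46418.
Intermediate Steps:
d = 14 (d = 8 - 1*(-6) = 8 + 6 = 14)
T(f) = 6*f
U(A) = 2/(-7 + 24*A²*(-3 + 2*A)) (U(A) = 2/(-7 + ((-3 + A) + A)*(6*((A + A)*(A + A)))) = 2/(-7 + (-3 + 2*A)*(6*((2*A)*(2*A)))) = 2/(-7 + (-3 + 2*A)*(6*(4*A²))) = 2/(-7 + (-3 + 2*A)*(24*A²)) = 2/(-7 + 24*A²*(-3 + 2*A)))
(19465 + U(1 + 0*d)) + 26953 = (19465 + 2/(-7 - 72*(1 + 0*14)² + 48*(1 + 0*14)³)) + 26953 = (19465 + 2/(-7 - 72*(1 + 0)² + 48*(1 + 0)³)) + 26953 = (19465 + 2/(-7 - 72*1² + 48*1³)) + 26953 = (19465 + 2/(-7 - 72*1 + 48*1)) + 26953 = (19465 + 2/(-7 - 72 + 48)) + 26953 = (19465 + 2/(-31)) + 26953 = (19465 + 2*(-1/31)) + 26953 = (19465 - 2/31) + 26953 = 603413/31 + 26953 = 1438956/31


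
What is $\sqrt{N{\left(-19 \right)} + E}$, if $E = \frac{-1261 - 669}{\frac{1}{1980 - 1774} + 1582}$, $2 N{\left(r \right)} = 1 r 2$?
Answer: $\frac{i \sqrt{2147487240471}}{325893} \approx 4.4967 i$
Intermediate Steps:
$N{\left(r \right)} = r$ ($N{\left(r \right)} = \frac{1 r 2}{2} = \frac{r 2}{2} = \frac{2 r}{2} = r$)
$E = - \frac{397580}{325893}$ ($E = - \frac{1930}{\frac{1}{206} + 1582} = - \frac{1930}{\frac{325893}{206}} = \left(-1930\right) \frac{206}{325893} = - \frac{397580}{325893} \approx -1.22$)
$\sqrt{N{\left(-19 \right)} + E} = \sqrt{-19 - \frac{397580}{325893}} = \sqrt{- \frac{6589547}{325893}} = \frac{i \sqrt{2147487240471}}{325893}$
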